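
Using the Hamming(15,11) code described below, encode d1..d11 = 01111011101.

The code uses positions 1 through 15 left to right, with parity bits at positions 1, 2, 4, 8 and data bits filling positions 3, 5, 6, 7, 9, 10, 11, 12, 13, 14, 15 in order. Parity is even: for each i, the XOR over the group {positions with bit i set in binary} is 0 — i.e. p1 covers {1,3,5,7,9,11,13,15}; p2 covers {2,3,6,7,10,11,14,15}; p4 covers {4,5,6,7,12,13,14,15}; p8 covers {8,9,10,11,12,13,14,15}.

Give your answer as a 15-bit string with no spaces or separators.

000011111011101

Place data at non-parity positions: p1 p2 0 p4 1 1 1 p8 1 0 1 1 1 0 1
p1 (pos 1,3,5,7,9,11,13,15): XOR of data positions = 0⊕1⊕1⊕1⊕1⊕1⊕1 = 0
p2 (pos 2,3,6,7,10,11,14,15): XOR of data positions = 0⊕1⊕1⊕0⊕1⊕0⊕1 = 0
p4 (pos 4,5,6,7,12,13,14,15): XOR of data positions = 1⊕1⊕1⊕1⊕1⊕0⊕1 = 0
p8 (pos 8,9,10,11,12,13,14,15): XOR of data positions = 1⊕0⊕1⊕1⊕1⊕0⊕1 = 1
Codeword: 000011111011101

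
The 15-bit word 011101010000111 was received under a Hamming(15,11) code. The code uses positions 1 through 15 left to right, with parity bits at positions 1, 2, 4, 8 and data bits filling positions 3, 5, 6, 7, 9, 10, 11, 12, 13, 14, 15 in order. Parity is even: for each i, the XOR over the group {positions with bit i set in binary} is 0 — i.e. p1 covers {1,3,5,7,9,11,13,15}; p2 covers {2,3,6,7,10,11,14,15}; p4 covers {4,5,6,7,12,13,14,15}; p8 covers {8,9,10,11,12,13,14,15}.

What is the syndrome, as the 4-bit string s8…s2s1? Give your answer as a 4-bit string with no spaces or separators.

0111

s1 (pos 1,3,5,7,9,11,13,15): 0⊕1⊕0⊕0⊕0⊕0⊕1⊕1 = 1
s2 (pos 2,3,6,7,10,11,14,15): 1⊕1⊕1⊕0⊕0⊕0⊕1⊕1 = 1
s4 (pos 4,5,6,7,12,13,14,15): 1⊕0⊕1⊕0⊕0⊕1⊕1⊕1 = 1
s8 (pos 8,9,10,11,12,13,14,15): 1⊕0⊕0⊕0⊕0⊕1⊕1⊕1 = 0
Syndrome s8…s1 = 0111 → error at position 7.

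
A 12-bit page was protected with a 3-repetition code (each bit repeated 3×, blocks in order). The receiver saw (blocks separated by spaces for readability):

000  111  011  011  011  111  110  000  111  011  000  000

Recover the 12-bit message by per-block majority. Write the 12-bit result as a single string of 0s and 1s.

Block 1 (000): 0 ones → 0
Block 2 (111): 3 ones → 1
Block 3 (011): 2 ones → 1
Block 4 (011): 2 ones → 1
Block 5 (011): 2 ones → 1
Block 6 (111): 3 ones → 1
Block 7 (110): 2 ones → 1
Block 8 (000): 0 ones → 0
Block 9 (111): 3 ones → 1
Block 10 (011): 2 ones → 1
Block 11 (000): 0 ones → 0
Block 12 (000): 0 ones → 0

011111101100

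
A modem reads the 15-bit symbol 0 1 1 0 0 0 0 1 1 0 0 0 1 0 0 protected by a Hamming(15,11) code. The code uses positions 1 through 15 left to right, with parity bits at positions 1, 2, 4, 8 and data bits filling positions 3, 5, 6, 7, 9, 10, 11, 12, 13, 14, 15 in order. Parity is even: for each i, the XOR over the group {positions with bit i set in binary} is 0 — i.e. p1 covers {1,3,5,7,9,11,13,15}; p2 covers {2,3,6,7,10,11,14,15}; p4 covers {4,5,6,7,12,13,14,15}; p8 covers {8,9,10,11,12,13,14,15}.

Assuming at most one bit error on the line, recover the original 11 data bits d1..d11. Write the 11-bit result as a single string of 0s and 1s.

10001000000

s1 (pos 1,3,5,7,9,11,13,15): 0⊕1⊕0⊕0⊕1⊕0⊕1⊕0 = 1
s2 (pos 2,3,6,7,10,11,14,15): 1⊕1⊕0⊕0⊕0⊕0⊕0⊕0 = 0
s4 (pos 4,5,6,7,12,13,14,15): 0⊕0⊕0⊕0⊕0⊕1⊕0⊕0 = 1
s8 (pos 8,9,10,11,12,13,14,15): 1⊕1⊕0⊕0⊕0⊕1⊕0⊕0 = 1
Syndrome s8…s1 = 1101 → error at position 13.
Flip position 13: 011000011000100 → 011000011000000
Read data bits from positions 3,5,6,7,9,10,11,12,13,14,15: 10001000000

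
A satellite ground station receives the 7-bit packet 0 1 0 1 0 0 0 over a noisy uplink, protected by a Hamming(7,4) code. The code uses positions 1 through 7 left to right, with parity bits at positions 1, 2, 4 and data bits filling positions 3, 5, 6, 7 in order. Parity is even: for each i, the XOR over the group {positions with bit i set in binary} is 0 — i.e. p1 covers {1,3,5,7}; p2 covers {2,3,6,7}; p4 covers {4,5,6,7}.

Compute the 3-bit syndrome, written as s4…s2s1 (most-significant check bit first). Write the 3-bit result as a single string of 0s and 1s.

110

s1 (pos 1,3,5,7): 0⊕0⊕0⊕0 = 0
s2 (pos 2,3,6,7): 1⊕0⊕0⊕0 = 1
s4 (pos 4,5,6,7): 1⊕0⊕0⊕0 = 1
Syndrome s4…s1 = 110 → error at position 6.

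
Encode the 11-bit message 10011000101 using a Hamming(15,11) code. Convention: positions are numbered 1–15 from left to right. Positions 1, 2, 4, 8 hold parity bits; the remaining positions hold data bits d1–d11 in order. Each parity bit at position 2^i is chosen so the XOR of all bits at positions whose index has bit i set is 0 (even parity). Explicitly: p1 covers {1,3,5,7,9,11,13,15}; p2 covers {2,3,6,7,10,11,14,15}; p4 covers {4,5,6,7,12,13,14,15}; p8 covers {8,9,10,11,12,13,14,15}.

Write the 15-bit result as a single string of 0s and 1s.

Place data at non-parity positions: p1 p2 1 p4 0 0 1 p8 1 0 0 0 1 0 1
p1 (pos 1,3,5,7,9,11,13,15): XOR of data positions = 1⊕0⊕1⊕1⊕0⊕1⊕1 = 1
p2 (pos 2,3,6,7,10,11,14,15): XOR of data positions = 1⊕0⊕1⊕0⊕0⊕0⊕1 = 1
p4 (pos 4,5,6,7,12,13,14,15): XOR of data positions = 0⊕0⊕1⊕0⊕1⊕0⊕1 = 1
p8 (pos 8,9,10,11,12,13,14,15): XOR of data positions = 1⊕0⊕0⊕0⊕1⊕0⊕1 = 1
Codeword: 111100111000101

111100111000101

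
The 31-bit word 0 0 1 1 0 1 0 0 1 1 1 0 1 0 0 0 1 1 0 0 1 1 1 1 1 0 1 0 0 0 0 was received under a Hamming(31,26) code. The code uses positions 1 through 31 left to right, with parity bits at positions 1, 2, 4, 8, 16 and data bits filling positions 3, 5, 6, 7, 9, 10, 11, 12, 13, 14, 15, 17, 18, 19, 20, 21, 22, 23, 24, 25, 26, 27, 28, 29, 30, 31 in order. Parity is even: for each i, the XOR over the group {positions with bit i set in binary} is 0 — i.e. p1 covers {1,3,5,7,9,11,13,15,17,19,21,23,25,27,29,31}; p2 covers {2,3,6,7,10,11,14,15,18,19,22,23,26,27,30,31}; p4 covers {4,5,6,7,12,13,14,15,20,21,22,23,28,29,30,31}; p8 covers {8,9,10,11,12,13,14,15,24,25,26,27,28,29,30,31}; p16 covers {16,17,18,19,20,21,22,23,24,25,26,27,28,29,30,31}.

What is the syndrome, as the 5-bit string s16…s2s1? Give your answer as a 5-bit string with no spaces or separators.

s1 (pos 1,3,5,7,9,11,13,15,17,19,21,23,25,27,29,31): 0⊕1⊕0⊕0⊕1⊕1⊕1⊕0⊕1⊕0⊕1⊕1⊕1⊕1⊕0⊕0 = 1
s2 (pos 2,3,6,7,10,11,14,15,18,19,22,23,26,27,30,31): 0⊕1⊕1⊕0⊕1⊕1⊕0⊕0⊕1⊕0⊕1⊕1⊕0⊕1⊕0⊕0 = 0
s4 (pos 4,5,6,7,12,13,14,15,20,21,22,23,28,29,30,31): 1⊕0⊕1⊕0⊕0⊕1⊕0⊕0⊕0⊕1⊕1⊕1⊕0⊕0⊕0⊕0 = 0
s8 (pos 8,9,10,11,12,13,14,15,24,25,26,27,28,29,30,31): 0⊕1⊕1⊕1⊕0⊕1⊕0⊕0⊕1⊕1⊕0⊕1⊕0⊕0⊕0⊕0 = 1
s16 (pos 16,17,18,19,20,21,22,23,24,25,26,27,28,29,30,31): 0⊕1⊕1⊕0⊕0⊕1⊕1⊕1⊕1⊕1⊕0⊕1⊕0⊕0⊕0⊕0 = 0
Syndrome s16…s1 = 01001 → error at position 9.

01001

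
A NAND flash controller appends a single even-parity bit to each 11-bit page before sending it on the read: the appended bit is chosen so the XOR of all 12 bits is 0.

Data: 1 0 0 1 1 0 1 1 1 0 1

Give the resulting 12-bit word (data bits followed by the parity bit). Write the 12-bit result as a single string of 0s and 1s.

XOR of the 11 data bits: 1⊕0⊕0⊕1⊕1⊕0⊕1⊕1⊕1⊕0⊕1 = 1
Parity bit = 1 (so all 12 bits XOR to 0).

100110111011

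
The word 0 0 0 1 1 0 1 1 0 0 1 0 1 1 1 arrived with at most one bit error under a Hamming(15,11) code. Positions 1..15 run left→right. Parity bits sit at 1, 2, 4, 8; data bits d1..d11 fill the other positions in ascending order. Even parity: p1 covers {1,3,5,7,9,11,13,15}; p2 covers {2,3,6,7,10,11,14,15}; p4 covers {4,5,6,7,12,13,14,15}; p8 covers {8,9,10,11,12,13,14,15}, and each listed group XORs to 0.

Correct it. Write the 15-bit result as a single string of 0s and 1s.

s1 (pos 1,3,5,7,9,11,13,15): 0⊕0⊕1⊕1⊕0⊕1⊕1⊕1 = 1
s2 (pos 2,3,6,7,10,11,14,15): 0⊕0⊕0⊕1⊕0⊕1⊕1⊕1 = 0
s4 (pos 4,5,6,7,12,13,14,15): 1⊕1⊕0⊕1⊕0⊕1⊕1⊕1 = 0
s8 (pos 8,9,10,11,12,13,14,15): 1⊕0⊕0⊕1⊕0⊕1⊕1⊕1 = 1
Syndrome s8…s1 = 1001 → error at position 9.
Flip position 9: 000110110010111 → 000110111010111

000110111010111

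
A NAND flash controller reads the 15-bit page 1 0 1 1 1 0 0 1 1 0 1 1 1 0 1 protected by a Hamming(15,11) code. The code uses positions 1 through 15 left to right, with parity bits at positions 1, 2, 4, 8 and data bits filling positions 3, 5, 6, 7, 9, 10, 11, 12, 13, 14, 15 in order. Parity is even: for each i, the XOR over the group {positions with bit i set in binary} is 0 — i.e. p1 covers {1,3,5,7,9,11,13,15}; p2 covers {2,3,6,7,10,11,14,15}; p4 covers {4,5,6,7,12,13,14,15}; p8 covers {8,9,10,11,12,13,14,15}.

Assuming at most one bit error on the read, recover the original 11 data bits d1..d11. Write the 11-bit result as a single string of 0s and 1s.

11011011101

s1 (pos 1,3,5,7,9,11,13,15): 1⊕1⊕1⊕0⊕1⊕1⊕1⊕1 = 1
s2 (pos 2,3,6,7,10,11,14,15): 0⊕1⊕0⊕0⊕0⊕1⊕0⊕1 = 1
s4 (pos 4,5,6,7,12,13,14,15): 1⊕1⊕0⊕0⊕1⊕1⊕0⊕1 = 1
s8 (pos 8,9,10,11,12,13,14,15): 1⊕1⊕0⊕1⊕1⊕1⊕0⊕1 = 0
Syndrome s8…s1 = 0111 → error at position 7.
Flip position 7: 101110011011101 → 101110111011101
Read data bits from positions 3,5,6,7,9,10,11,12,13,14,15: 11011011101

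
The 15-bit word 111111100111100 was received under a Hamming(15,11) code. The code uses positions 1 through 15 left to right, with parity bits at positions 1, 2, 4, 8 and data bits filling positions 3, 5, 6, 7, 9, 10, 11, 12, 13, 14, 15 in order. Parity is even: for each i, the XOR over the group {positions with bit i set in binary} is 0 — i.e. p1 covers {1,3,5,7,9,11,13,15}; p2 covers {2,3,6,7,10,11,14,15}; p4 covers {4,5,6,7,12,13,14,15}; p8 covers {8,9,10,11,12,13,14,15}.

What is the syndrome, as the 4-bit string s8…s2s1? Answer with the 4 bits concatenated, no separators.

s1 (pos 1,3,5,7,9,11,13,15): 1⊕1⊕1⊕1⊕0⊕1⊕1⊕0 = 0
s2 (pos 2,3,6,7,10,11,14,15): 1⊕1⊕1⊕1⊕1⊕1⊕0⊕0 = 0
s4 (pos 4,5,6,7,12,13,14,15): 1⊕1⊕1⊕1⊕1⊕1⊕0⊕0 = 0
s8 (pos 8,9,10,11,12,13,14,15): 0⊕0⊕1⊕1⊕1⊕1⊕0⊕0 = 0
Syndrome s8…s1 = 0000 → no error.

0000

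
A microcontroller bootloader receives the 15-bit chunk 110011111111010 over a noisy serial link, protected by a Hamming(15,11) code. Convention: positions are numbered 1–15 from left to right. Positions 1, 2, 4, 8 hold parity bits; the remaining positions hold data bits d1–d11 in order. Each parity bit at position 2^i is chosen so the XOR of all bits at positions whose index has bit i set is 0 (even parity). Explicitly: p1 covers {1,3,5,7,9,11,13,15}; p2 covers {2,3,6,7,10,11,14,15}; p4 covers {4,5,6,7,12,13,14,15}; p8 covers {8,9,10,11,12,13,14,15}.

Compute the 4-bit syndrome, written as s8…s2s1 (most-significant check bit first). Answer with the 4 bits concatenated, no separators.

0101

s1 (pos 1,3,5,7,9,11,13,15): 1⊕0⊕1⊕1⊕1⊕1⊕0⊕0 = 1
s2 (pos 2,3,6,7,10,11,14,15): 1⊕0⊕1⊕1⊕1⊕1⊕1⊕0 = 0
s4 (pos 4,5,6,7,12,13,14,15): 0⊕1⊕1⊕1⊕1⊕0⊕1⊕0 = 1
s8 (pos 8,9,10,11,12,13,14,15): 1⊕1⊕1⊕1⊕1⊕0⊕1⊕0 = 0
Syndrome s8…s1 = 0101 → error at position 5.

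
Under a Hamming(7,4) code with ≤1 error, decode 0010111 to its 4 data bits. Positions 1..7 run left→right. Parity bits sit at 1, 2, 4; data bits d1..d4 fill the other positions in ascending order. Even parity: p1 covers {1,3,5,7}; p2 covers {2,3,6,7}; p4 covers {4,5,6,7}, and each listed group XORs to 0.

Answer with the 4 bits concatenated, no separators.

s1 (pos 1,3,5,7): 0⊕1⊕1⊕1 = 1
s2 (pos 2,3,6,7): 0⊕1⊕1⊕1 = 1
s4 (pos 4,5,6,7): 0⊕1⊕1⊕1 = 1
Syndrome s4…s1 = 111 → error at position 7.
Flip position 7: 0010111 → 0010110
Read data bits from positions 3,5,6,7: 1110

1110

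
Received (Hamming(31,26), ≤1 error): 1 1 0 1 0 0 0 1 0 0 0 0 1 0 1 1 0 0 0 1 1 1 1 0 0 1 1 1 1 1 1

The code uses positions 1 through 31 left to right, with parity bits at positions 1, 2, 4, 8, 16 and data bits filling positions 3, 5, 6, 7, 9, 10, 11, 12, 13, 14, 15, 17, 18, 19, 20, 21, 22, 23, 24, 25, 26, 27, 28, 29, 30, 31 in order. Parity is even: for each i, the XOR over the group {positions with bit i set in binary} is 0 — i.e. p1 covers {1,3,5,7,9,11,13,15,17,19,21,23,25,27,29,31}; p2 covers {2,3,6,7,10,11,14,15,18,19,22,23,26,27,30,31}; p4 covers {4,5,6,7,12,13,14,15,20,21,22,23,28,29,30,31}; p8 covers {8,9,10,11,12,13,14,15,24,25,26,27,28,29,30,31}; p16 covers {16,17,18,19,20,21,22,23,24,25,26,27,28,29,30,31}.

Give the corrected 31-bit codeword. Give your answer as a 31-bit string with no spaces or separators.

1101000100001011000111100110111

s1 (pos 1,3,5,7,9,11,13,15,17,19,21,23,25,27,29,31): 1⊕0⊕0⊕0⊕0⊕0⊕1⊕1⊕0⊕0⊕1⊕1⊕0⊕1⊕1⊕1 = 0
s2 (pos 2,3,6,7,10,11,14,15,18,19,22,23,26,27,30,31): 1⊕0⊕0⊕0⊕0⊕0⊕0⊕1⊕0⊕0⊕1⊕1⊕1⊕1⊕1⊕1 = 0
s4 (pos 4,5,6,7,12,13,14,15,20,21,22,23,28,29,30,31): 1⊕0⊕0⊕0⊕0⊕1⊕0⊕1⊕1⊕1⊕1⊕1⊕1⊕1⊕1⊕1 = 1
s8 (pos 8,9,10,11,12,13,14,15,24,25,26,27,28,29,30,31): 1⊕0⊕0⊕0⊕0⊕1⊕0⊕1⊕0⊕0⊕1⊕1⊕1⊕1⊕1⊕1 = 1
s16 (pos 16,17,18,19,20,21,22,23,24,25,26,27,28,29,30,31): 1⊕0⊕0⊕0⊕1⊕1⊕1⊕1⊕0⊕0⊕1⊕1⊕1⊕1⊕1⊕1 = 1
Syndrome s16…s1 = 11100 → error at position 28.
Flip position 28: 1101000100001011000111100111111 → 1101000100001011000111100110111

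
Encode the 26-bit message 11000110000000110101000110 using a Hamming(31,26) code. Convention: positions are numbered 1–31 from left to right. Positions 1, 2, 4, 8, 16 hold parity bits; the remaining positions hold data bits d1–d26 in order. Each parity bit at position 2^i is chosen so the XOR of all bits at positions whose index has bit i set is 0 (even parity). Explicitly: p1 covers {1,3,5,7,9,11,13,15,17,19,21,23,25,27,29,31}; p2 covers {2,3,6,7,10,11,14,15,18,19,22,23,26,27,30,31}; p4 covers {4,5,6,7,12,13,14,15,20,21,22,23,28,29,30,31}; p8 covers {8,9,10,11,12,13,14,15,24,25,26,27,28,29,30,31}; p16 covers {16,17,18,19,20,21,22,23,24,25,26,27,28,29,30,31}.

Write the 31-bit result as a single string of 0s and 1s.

1110100101100000000110101000110

Place data at non-parity positions: p1 p2 1 p4 1 0 0 p8 0 1 1 0 0 0 0 p16 0 0 0 1 1 0 1 0 1 0 0 0 1 1 0
p1 (pos 1,3,5,7,9,11,13,15,17,19,21,23,25,27,29,31): XOR of data positions = 1⊕1⊕0⊕0⊕1⊕0⊕0⊕0⊕0⊕1⊕1⊕1⊕0⊕1⊕0 = 1
p2 (pos 2,3,6,7,10,11,14,15,18,19,22,23,26,27,30,31): XOR of data positions = 1⊕0⊕0⊕1⊕1⊕0⊕0⊕0⊕0⊕0⊕1⊕0⊕0⊕1⊕0 = 1
p4 (pos 4,5,6,7,12,13,14,15,20,21,22,23,28,29,30,31): XOR of data positions = 1⊕0⊕0⊕0⊕0⊕0⊕0⊕1⊕1⊕0⊕1⊕0⊕1⊕1⊕0 = 0
p8 (pos 8,9,10,11,12,13,14,15,24,25,26,27,28,29,30,31): XOR of data positions = 0⊕1⊕1⊕0⊕0⊕0⊕0⊕0⊕1⊕0⊕0⊕0⊕1⊕1⊕0 = 1
p16 (pos 16,17,18,19,20,21,22,23,24,25,26,27,28,29,30,31): XOR of data positions = 0⊕0⊕0⊕1⊕1⊕0⊕1⊕0⊕1⊕0⊕0⊕0⊕1⊕1⊕0 = 0
Codeword: 1110100101100000000110101000110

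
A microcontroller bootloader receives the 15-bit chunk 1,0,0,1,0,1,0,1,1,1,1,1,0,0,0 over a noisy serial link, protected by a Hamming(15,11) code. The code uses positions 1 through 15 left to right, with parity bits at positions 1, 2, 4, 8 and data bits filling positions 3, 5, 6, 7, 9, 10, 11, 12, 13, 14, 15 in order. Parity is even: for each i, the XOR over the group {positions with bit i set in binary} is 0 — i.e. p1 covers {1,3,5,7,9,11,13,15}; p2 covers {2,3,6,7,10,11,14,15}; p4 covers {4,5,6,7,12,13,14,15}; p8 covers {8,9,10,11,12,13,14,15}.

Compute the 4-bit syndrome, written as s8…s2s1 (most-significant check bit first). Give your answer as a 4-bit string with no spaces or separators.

1111

s1 (pos 1,3,5,7,9,11,13,15): 1⊕0⊕0⊕0⊕1⊕1⊕0⊕0 = 1
s2 (pos 2,3,6,7,10,11,14,15): 0⊕0⊕1⊕0⊕1⊕1⊕0⊕0 = 1
s4 (pos 4,5,6,7,12,13,14,15): 1⊕0⊕1⊕0⊕1⊕0⊕0⊕0 = 1
s8 (pos 8,9,10,11,12,13,14,15): 1⊕1⊕1⊕1⊕1⊕0⊕0⊕0 = 1
Syndrome s8…s1 = 1111 → error at position 15.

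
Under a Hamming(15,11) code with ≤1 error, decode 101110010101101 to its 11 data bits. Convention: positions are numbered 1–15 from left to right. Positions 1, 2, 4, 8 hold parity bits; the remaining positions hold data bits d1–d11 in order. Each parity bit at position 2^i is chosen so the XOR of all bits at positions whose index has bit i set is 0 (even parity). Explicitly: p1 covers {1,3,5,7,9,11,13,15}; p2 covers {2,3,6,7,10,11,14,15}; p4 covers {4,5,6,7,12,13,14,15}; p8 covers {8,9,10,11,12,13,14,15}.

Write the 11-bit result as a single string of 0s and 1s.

11000101100

s1 (pos 1,3,5,7,9,11,13,15): 1⊕1⊕1⊕0⊕0⊕0⊕1⊕1 = 1
s2 (pos 2,3,6,7,10,11,14,15): 0⊕1⊕0⊕0⊕1⊕0⊕0⊕1 = 1
s4 (pos 4,5,6,7,12,13,14,15): 1⊕1⊕0⊕0⊕1⊕1⊕0⊕1 = 1
s8 (pos 8,9,10,11,12,13,14,15): 1⊕0⊕1⊕0⊕1⊕1⊕0⊕1 = 1
Syndrome s8…s1 = 1111 → error at position 15.
Flip position 15: 101110010101101 → 101110010101100
Read data bits from positions 3,5,6,7,9,10,11,12,13,14,15: 11000101100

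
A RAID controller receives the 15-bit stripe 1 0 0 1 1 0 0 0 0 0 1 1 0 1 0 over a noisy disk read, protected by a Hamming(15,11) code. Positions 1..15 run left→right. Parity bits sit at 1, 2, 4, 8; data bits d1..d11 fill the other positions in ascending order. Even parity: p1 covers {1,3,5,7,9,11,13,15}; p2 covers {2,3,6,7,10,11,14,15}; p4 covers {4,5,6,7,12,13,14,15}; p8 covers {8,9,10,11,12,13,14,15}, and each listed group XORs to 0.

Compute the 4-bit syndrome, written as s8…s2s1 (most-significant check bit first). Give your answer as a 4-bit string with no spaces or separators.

1001

s1 (pos 1,3,5,7,9,11,13,15): 1⊕0⊕1⊕0⊕0⊕1⊕0⊕0 = 1
s2 (pos 2,3,6,7,10,11,14,15): 0⊕0⊕0⊕0⊕0⊕1⊕1⊕0 = 0
s4 (pos 4,5,6,7,12,13,14,15): 1⊕1⊕0⊕0⊕1⊕0⊕1⊕0 = 0
s8 (pos 8,9,10,11,12,13,14,15): 0⊕0⊕0⊕1⊕1⊕0⊕1⊕0 = 1
Syndrome s8…s1 = 1001 → error at position 9.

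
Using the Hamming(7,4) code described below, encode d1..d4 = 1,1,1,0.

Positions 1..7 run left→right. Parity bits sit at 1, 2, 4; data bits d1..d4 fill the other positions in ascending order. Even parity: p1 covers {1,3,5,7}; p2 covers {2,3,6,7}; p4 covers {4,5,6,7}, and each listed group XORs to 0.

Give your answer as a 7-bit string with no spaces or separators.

Place data at non-parity positions: p1 p2 1 p4 1 1 0
p1 (pos 1,3,5,7): XOR of data positions = 1⊕1⊕0 = 0
p2 (pos 2,3,6,7): XOR of data positions = 1⊕1⊕0 = 0
p4 (pos 4,5,6,7): XOR of data positions = 1⊕1⊕0 = 0
Codeword: 0010110

0010110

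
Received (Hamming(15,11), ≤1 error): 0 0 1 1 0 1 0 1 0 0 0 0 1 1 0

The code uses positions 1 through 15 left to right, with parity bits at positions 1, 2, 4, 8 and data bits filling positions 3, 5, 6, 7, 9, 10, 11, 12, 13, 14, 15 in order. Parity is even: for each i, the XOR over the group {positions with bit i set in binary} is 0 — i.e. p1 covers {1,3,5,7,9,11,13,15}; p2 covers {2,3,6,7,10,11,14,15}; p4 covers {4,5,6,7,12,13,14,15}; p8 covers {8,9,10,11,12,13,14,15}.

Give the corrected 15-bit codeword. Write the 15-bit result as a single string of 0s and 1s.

s1 (pos 1,3,5,7,9,11,13,15): 0⊕1⊕0⊕0⊕0⊕0⊕1⊕0 = 0
s2 (pos 2,3,6,7,10,11,14,15): 0⊕1⊕1⊕0⊕0⊕0⊕1⊕0 = 1
s4 (pos 4,5,6,7,12,13,14,15): 1⊕0⊕1⊕0⊕0⊕1⊕1⊕0 = 0
s8 (pos 8,9,10,11,12,13,14,15): 1⊕0⊕0⊕0⊕0⊕1⊕1⊕0 = 1
Syndrome s8…s1 = 1010 → error at position 10.
Flip position 10: 001101010000110 → 001101010100110

001101010100110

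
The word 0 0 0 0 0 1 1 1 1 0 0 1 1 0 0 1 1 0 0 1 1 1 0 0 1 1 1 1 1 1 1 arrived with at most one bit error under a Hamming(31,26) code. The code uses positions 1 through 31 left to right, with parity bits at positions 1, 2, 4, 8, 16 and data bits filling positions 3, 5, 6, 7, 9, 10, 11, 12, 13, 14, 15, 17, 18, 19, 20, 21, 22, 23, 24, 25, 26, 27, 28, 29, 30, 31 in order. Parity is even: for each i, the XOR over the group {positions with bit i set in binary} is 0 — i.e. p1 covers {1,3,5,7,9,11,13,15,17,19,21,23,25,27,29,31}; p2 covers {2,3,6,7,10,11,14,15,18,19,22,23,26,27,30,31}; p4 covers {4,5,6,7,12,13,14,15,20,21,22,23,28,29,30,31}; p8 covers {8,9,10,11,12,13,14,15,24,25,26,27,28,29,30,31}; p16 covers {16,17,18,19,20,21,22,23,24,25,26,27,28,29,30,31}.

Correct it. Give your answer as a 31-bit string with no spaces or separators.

s1 (pos 1,3,5,7,9,11,13,15,17,19,21,23,25,27,29,31): 0⊕0⊕0⊕1⊕1⊕0⊕1⊕0⊕1⊕0⊕1⊕0⊕1⊕1⊕1⊕1 = 1
s2 (pos 2,3,6,7,10,11,14,15,18,19,22,23,26,27,30,31): 0⊕0⊕1⊕1⊕0⊕0⊕0⊕0⊕0⊕0⊕1⊕0⊕1⊕1⊕1⊕1 = 1
s4 (pos 4,5,6,7,12,13,14,15,20,21,22,23,28,29,30,31): 0⊕0⊕1⊕1⊕1⊕1⊕0⊕0⊕1⊕1⊕1⊕0⊕1⊕1⊕1⊕1 = 1
s8 (pos 8,9,10,11,12,13,14,15,24,25,26,27,28,29,30,31): 1⊕1⊕0⊕0⊕1⊕1⊕0⊕0⊕0⊕1⊕1⊕1⊕1⊕1⊕1⊕1 = 1
s16 (pos 16,17,18,19,20,21,22,23,24,25,26,27,28,29,30,31): 1⊕1⊕0⊕0⊕1⊕1⊕1⊕0⊕0⊕1⊕1⊕1⊕1⊕1⊕1⊕1 = 0
Syndrome s16…s1 = 01111 → error at position 15.
Flip position 15: 0000011110011001100111001111111 → 0000011110011011100111001111111

0000011110011011100111001111111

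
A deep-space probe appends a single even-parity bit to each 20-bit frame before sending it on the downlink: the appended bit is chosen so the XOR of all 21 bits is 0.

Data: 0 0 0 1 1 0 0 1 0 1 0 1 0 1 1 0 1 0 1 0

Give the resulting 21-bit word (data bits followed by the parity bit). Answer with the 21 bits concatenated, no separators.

000110010101011010101

XOR of the 20 data bits: 0⊕0⊕0⊕1⊕1⊕0⊕0⊕1⊕0⊕1⊕0⊕1⊕0⊕1⊕1⊕0⊕1⊕0⊕1⊕0 = 1
Parity bit = 1 (so all 21 bits XOR to 0).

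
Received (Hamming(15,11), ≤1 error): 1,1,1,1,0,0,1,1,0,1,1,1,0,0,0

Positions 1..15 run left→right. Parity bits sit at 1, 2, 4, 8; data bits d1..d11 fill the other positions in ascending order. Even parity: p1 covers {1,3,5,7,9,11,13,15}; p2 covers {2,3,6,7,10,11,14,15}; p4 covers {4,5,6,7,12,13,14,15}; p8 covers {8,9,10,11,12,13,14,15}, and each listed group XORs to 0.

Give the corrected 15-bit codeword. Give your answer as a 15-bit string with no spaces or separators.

111101110111000

s1 (pos 1,3,5,7,9,11,13,15): 1⊕1⊕0⊕1⊕0⊕1⊕0⊕0 = 0
s2 (pos 2,3,6,7,10,11,14,15): 1⊕1⊕0⊕1⊕1⊕1⊕0⊕0 = 1
s4 (pos 4,5,6,7,12,13,14,15): 1⊕0⊕0⊕1⊕1⊕0⊕0⊕0 = 1
s8 (pos 8,9,10,11,12,13,14,15): 1⊕0⊕1⊕1⊕1⊕0⊕0⊕0 = 0
Syndrome s8…s1 = 0110 → error at position 6.
Flip position 6: 111100110111000 → 111101110111000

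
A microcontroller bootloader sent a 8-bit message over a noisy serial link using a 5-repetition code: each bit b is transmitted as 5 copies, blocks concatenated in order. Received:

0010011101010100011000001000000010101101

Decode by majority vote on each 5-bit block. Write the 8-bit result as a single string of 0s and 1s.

01000001

Block 1 (00100): 1 one → 0
Block 2 (11101): 4 ones → 1
Block 3 (01010): 2 ones → 0
Block 4 (00110): 2 ones → 0
Block 5 (00001): 1 one → 0
Block 6 (00000): 0 ones → 0
Block 7 (00101): 2 ones → 0
Block 8 (01101): 3 ones → 1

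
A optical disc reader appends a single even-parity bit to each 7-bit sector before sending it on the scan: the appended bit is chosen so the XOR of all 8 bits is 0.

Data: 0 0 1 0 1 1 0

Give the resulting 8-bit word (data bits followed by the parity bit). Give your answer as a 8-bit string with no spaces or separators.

XOR of the 7 data bits: 0⊕0⊕1⊕0⊕1⊕1⊕0 = 1
Parity bit = 1 (so all 8 bits XOR to 0).

00101101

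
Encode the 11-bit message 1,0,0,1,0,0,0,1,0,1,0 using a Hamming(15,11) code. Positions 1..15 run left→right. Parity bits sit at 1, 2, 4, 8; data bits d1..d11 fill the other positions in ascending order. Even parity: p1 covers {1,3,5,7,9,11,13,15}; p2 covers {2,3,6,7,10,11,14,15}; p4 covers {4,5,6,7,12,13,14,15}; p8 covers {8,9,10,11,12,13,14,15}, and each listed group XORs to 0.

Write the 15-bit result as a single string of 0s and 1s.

Place data at non-parity positions: p1 p2 1 p4 0 0 1 p8 0 0 0 1 0 1 0
p1 (pos 1,3,5,7,9,11,13,15): XOR of data positions = 1⊕0⊕1⊕0⊕0⊕0⊕0 = 0
p2 (pos 2,3,6,7,10,11,14,15): XOR of data positions = 1⊕0⊕1⊕0⊕0⊕1⊕0 = 1
p4 (pos 4,5,6,7,12,13,14,15): XOR of data positions = 0⊕0⊕1⊕1⊕0⊕1⊕0 = 1
p8 (pos 8,9,10,11,12,13,14,15): XOR of data positions = 0⊕0⊕0⊕1⊕0⊕1⊕0 = 0
Codeword: 011100100001010

011100100001010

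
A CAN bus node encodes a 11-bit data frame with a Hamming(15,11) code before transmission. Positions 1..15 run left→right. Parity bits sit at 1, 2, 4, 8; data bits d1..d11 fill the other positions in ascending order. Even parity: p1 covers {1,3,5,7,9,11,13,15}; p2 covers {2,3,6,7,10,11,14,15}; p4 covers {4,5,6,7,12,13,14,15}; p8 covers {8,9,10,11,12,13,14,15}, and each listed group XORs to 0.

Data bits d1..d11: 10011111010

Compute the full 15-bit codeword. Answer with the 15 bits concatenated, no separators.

011100111111010

Place data at non-parity positions: p1 p2 1 p4 0 0 1 p8 1 1 1 1 0 1 0
p1 (pos 1,3,5,7,9,11,13,15): XOR of data positions = 1⊕0⊕1⊕1⊕1⊕0⊕0 = 0
p2 (pos 2,3,6,7,10,11,14,15): XOR of data positions = 1⊕0⊕1⊕1⊕1⊕1⊕0 = 1
p4 (pos 4,5,6,7,12,13,14,15): XOR of data positions = 0⊕0⊕1⊕1⊕0⊕1⊕0 = 1
p8 (pos 8,9,10,11,12,13,14,15): XOR of data positions = 1⊕1⊕1⊕1⊕0⊕1⊕0 = 1
Codeword: 011100111111010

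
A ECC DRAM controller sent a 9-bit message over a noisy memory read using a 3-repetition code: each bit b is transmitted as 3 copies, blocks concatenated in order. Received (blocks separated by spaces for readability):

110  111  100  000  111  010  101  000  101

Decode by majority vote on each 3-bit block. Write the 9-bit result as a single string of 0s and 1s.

110010101

Block 1 (110): 2 ones → 1
Block 2 (111): 3 ones → 1
Block 3 (100): 1 one → 0
Block 4 (000): 0 ones → 0
Block 5 (111): 3 ones → 1
Block 6 (010): 1 one → 0
Block 7 (101): 2 ones → 1
Block 8 (000): 0 ones → 0
Block 9 (101): 2 ones → 1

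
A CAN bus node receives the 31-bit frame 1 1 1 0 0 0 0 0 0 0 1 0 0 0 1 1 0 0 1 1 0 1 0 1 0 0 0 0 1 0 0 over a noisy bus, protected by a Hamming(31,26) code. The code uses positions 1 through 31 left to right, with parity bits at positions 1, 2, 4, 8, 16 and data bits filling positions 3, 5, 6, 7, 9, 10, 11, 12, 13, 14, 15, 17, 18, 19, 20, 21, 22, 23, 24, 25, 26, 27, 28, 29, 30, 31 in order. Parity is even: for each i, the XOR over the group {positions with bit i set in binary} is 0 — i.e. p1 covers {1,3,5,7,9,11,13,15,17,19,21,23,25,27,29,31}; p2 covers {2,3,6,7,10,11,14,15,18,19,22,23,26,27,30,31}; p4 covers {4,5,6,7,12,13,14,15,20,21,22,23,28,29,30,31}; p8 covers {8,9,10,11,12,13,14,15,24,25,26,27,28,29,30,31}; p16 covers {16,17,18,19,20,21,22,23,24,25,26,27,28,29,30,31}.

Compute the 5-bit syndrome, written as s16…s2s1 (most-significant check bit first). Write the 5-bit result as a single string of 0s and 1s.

s1 (pos 1,3,5,7,9,11,13,15,17,19,21,23,25,27,29,31): 1⊕1⊕0⊕0⊕0⊕1⊕0⊕1⊕0⊕1⊕0⊕0⊕0⊕0⊕1⊕0 = 0
s2 (pos 2,3,6,7,10,11,14,15,18,19,22,23,26,27,30,31): 1⊕1⊕0⊕0⊕0⊕1⊕0⊕1⊕0⊕1⊕1⊕0⊕0⊕0⊕0⊕0 = 0
s4 (pos 4,5,6,7,12,13,14,15,20,21,22,23,28,29,30,31): 0⊕0⊕0⊕0⊕0⊕0⊕0⊕1⊕1⊕0⊕1⊕0⊕0⊕1⊕0⊕0 = 0
s8 (pos 8,9,10,11,12,13,14,15,24,25,26,27,28,29,30,31): 0⊕0⊕0⊕1⊕0⊕0⊕0⊕1⊕1⊕0⊕0⊕0⊕0⊕1⊕0⊕0 = 0
s16 (pos 16,17,18,19,20,21,22,23,24,25,26,27,28,29,30,31): 1⊕0⊕0⊕1⊕1⊕0⊕1⊕0⊕1⊕0⊕0⊕0⊕0⊕1⊕0⊕0 = 0
Syndrome s16…s1 = 00000 → no error.

00000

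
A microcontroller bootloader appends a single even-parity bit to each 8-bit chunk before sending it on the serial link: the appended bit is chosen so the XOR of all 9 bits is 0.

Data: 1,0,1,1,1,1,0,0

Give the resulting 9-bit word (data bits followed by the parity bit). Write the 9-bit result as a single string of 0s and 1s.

XOR of the 8 data bits: 1⊕0⊕1⊕1⊕1⊕1⊕0⊕0 = 1
Parity bit = 1 (so all 9 bits XOR to 0).

101111001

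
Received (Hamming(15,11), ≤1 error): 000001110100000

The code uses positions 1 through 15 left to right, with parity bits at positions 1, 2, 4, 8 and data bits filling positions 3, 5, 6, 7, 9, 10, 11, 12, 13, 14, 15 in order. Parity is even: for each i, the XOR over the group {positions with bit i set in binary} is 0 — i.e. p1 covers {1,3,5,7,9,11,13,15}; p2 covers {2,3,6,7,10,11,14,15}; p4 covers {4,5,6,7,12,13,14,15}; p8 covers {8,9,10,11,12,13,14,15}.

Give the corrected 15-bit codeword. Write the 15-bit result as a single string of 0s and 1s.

s1 (pos 1,3,5,7,9,11,13,15): 0⊕0⊕0⊕1⊕0⊕0⊕0⊕0 = 1
s2 (pos 2,3,6,7,10,11,14,15): 0⊕0⊕1⊕1⊕1⊕0⊕0⊕0 = 1
s4 (pos 4,5,6,7,12,13,14,15): 0⊕0⊕1⊕1⊕0⊕0⊕0⊕0 = 0
s8 (pos 8,9,10,11,12,13,14,15): 1⊕0⊕1⊕0⊕0⊕0⊕0⊕0 = 0
Syndrome s8…s1 = 0011 → error at position 3.
Flip position 3: 000001110100000 → 001001110100000

001001110100000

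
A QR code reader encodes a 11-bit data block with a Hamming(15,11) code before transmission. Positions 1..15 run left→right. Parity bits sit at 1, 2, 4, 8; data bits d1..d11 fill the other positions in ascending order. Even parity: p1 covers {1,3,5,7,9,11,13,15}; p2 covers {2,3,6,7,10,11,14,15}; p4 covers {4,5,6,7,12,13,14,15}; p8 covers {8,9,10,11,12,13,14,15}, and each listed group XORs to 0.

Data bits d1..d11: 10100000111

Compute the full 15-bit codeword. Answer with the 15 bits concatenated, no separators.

Place data at non-parity positions: p1 p2 1 p4 0 1 0 p8 0 0 0 0 1 1 1
p1 (pos 1,3,5,7,9,11,13,15): XOR of data positions = 1⊕0⊕0⊕0⊕0⊕1⊕1 = 1
p2 (pos 2,3,6,7,10,11,14,15): XOR of data positions = 1⊕1⊕0⊕0⊕0⊕1⊕1 = 0
p4 (pos 4,5,6,7,12,13,14,15): XOR of data positions = 0⊕1⊕0⊕0⊕1⊕1⊕1 = 0
p8 (pos 8,9,10,11,12,13,14,15): XOR of data positions = 0⊕0⊕0⊕0⊕1⊕1⊕1 = 1
Codeword: 101001010000111

101001010000111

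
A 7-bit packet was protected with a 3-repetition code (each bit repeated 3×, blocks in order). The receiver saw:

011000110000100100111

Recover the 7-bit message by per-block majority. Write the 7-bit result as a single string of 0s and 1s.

Block 1 (011): 2 ones → 1
Block 2 (000): 0 ones → 0
Block 3 (110): 2 ones → 1
Block 4 (000): 0 ones → 0
Block 5 (100): 1 one → 0
Block 6 (100): 1 one → 0
Block 7 (111): 3 ones → 1

1010001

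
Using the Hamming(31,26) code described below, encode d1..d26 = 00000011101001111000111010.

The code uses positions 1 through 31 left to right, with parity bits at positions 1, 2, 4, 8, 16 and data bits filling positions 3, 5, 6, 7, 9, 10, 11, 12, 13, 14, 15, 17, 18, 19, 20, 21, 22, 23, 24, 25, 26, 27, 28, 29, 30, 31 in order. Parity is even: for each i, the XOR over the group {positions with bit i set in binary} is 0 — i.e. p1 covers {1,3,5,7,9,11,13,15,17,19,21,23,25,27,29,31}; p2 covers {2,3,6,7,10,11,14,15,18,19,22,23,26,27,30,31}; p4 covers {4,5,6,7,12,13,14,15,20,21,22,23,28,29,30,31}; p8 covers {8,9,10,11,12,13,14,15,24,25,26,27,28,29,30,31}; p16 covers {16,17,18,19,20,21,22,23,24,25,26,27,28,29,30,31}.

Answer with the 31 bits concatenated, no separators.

0100000000111010001111000111010

Place data at non-parity positions: p1 p2 0 p4 0 0 0 p8 0 0 1 1 1 0 1 p16 0 0 1 1 1 1 0 0 0 1 1 1 0 1 0
p1 (pos 1,3,5,7,9,11,13,15,17,19,21,23,25,27,29,31): XOR of data positions = 0⊕0⊕0⊕0⊕1⊕1⊕1⊕0⊕1⊕1⊕0⊕0⊕1⊕0⊕0 = 0
p2 (pos 2,3,6,7,10,11,14,15,18,19,22,23,26,27,30,31): XOR of data positions = 0⊕0⊕0⊕0⊕1⊕0⊕1⊕0⊕1⊕1⊕0⊕1⊕1⊕1⊕0 = 1
p4 (pos 4,5,6,7,12,13,14,15,20,21,22,23,28,29,30,31): XOR of data positions = 0⊕0⊕0⊕1⊕1⊕0⊕1⊕1⊕1⊕1⊕0⊕1⊕0⊕1⊕0 = 0
p8 (pos 8,9,10,11,12,13,14,15,24,25,26,27,28,29,30,31): XOR of data positions = 0⊕0⊕1⊕1⊕1⊕0⊕1⊕0⊕0⊕1⊕1⊕1⊕0⊕1⊕0 = 0
p16 (pos 16,17,18,19,20,21,22,23,24,25,26,27,28,29,30,31): XOR of data positions = 0⊕0⊕1⊕1⊕1⊕1⊕0⊕0⊕0⊕1⊕1⊕1⊕0⊕1⊕0 = 0
Codeword: 0100000000111010001111000111010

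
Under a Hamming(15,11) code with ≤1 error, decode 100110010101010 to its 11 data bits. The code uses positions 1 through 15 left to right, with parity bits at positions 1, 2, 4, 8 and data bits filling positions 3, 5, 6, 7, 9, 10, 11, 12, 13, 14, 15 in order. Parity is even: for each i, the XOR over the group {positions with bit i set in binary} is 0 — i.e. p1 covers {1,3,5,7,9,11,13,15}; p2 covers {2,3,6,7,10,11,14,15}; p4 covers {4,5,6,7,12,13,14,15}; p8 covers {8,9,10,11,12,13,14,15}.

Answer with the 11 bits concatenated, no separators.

01000101010

s1 (pos 1,3,5,7,9,11,13,15): 1⊕0⊕1⊕0⊕0⊕0⊕0⊕0 = 0
s2 (pos 2,3,6,7,10,11,14,15): 0⊕0⊕0⊕0⊕1⊕0⊕1⊕0 = 0
s4 (pos 4,5,6,7,12,13,14,15): 1⊕1⊕0⊕0⊕1⊕0⊕1⊕0 = 0
s8 (pos 8,9,10,11,12,13,14,15): 1⊕0⊕1⊕0⊕1⊕0⊕1⊕0 = 0
Syndrome s8…s1 = 0000 → no error.
Read data bits from positions 3,5,6,7,9,10,11,12,13,14,15: 01000101010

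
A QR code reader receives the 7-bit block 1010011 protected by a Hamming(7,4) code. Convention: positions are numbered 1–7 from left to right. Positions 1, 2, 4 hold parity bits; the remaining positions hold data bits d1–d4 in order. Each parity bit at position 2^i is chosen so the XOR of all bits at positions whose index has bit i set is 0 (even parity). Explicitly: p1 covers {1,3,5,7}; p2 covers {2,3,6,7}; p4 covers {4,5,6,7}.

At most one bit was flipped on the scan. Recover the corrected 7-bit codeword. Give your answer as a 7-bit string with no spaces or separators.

1000011

s1 (pos 1,3,5,7): 1⊕1⊕0⊕1 = 1
s2 (pos 2,3,6,7): 0⊕1⊕1⊕1 = 1
s4 (pos 4,5,6,7): 0⊕0⊕1⊕1 = 0
Syndrome s4…s1 = 011 → error at position 3.
Flip position 3: 1010011 → 1000011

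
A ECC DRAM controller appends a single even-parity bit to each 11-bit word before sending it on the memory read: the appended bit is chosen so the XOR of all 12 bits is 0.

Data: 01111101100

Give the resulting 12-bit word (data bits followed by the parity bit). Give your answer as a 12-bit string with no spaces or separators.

011111011001

XOR of the 11 data bits: 0⊕1⊕1⊕1⊕1⊕1⊕0⊕1⊕1⊕0⊕0 = 1
Parity bit = 1 (so all 12 bits XOR to 0).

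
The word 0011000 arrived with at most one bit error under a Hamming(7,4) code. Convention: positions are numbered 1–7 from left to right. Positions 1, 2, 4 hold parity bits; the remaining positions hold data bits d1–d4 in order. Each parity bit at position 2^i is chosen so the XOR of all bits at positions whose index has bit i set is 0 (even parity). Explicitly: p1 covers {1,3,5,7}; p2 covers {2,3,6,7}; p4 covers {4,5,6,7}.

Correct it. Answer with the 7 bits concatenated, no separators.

0011001

s1 (pos 1,3,5,7): 0⊕1⊕0⊕0 = 1
s2 (pos 2,3,6,7): 0⊕1⊕0⊕0 = 1
s4 (pos 4,5,6,7): 1⊕0⊕0⊕0 = 1
Syndrome s4…s1 = 111 → error at position 7.
Flip position 7: 0011000 → 0011001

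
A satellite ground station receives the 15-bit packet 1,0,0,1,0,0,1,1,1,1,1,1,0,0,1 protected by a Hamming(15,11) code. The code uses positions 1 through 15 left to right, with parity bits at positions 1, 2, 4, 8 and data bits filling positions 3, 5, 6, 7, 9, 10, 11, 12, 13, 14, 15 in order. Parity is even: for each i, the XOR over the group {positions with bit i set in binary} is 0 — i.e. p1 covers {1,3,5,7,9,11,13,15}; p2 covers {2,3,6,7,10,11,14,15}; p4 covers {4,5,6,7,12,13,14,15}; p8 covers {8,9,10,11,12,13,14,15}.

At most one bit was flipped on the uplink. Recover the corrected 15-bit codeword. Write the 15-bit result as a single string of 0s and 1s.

000100111111001

s1 (pos 1,3,5,7,9,11,13,15): 1⊕0⊕0⊕1⊕1⊕1⊕0⊕1 = 1
s2 (pos 2,3,6,7,10,11,14,15): 0⊕0⊕0⊕1⊕1⊕1⊕0⊕1 = 0
s4 (pos 4,5,6,7,12,13,14,15): 1⊕0⊕0⊕1⊕1⊕0⊕0⊕1 = 0
s8 (pos 8,9,10,11,12,13,14,15): 1⊕1⊕1⊕1⊕1⊕0⊕0⊕1 = 0
Syndrome s8…s1 = 0001 → error at position 1.
Flip position 1: 100100111111001 → 000100111111001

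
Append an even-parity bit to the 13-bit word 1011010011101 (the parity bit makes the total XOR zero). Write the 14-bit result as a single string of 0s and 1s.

10110100111010

XOR of the 13 data bits: 1⊕0⊕1⊕1⊕0⊕1⊕0⊕0⊕1⊕1⊕1⊕0⊕1 = 0
Parity bit = 0 (so all 14 bits XOR to 0).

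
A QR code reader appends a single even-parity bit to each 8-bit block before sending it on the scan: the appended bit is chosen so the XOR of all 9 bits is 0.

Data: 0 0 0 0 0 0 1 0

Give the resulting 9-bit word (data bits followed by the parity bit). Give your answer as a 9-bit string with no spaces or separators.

XOR of the 8 data bits: 0⊕0⊕0⊕0⊕0⊕0⊕1⊕0 = 1
Parity bit = 1 (so all 9 bits XOR to 0).

000000101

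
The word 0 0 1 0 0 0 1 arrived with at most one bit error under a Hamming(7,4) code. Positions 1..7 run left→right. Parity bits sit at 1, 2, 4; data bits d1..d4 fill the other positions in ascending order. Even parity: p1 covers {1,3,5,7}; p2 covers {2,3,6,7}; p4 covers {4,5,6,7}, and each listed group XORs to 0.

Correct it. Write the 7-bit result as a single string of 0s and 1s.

s1 (pos 1,3,5,7): 0⊕1⊕0⊕1 = 0
s2 (pos 2,3,6,7): 0⊕1⊕0⊕1 = 0
s4 (pos 4,5,6,7): 0⊕0⊕0⊕1 = 1
Syndrome s4…s1 = 100 → error at position 4.
Flip position 4: 0010001 → 0011001

0011001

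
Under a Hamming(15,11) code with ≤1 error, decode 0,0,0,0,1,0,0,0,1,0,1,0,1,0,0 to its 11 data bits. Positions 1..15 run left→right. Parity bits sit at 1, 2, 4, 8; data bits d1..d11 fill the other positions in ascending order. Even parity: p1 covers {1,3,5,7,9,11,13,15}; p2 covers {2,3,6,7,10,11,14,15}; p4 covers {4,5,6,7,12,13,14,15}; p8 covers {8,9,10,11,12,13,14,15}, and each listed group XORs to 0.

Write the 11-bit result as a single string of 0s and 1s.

01001110100

s1 (pos 1,3,5,7,9,11,13,15): 0⊕0⊕1⊕0⊕1⊕1⊕1⊕0 = 0
s2 (pos 2,3,6,7,10,11,14,15): 0⊕0⊕0⊕0⊕0⊕1⊕0⊕0 = 1
s4 (pos 4,5,6,7,12,13,14,15): 0⊕1⊕0⊕0⊕0⊕1⊕0⊕0 = 0
s8 (pos 8,9,10,11,12,13,14,15): 0⊕1⊕0⊕1⊕0⊕1⊕0⊕0 = 1
Syndrome s8…s1 = 1010 → error at position 10.
Flip position 10: 000010001010100 → 000010001110100
Read data bits from positions 3,5,6,7,9,10,11,12,13,14,15: 01001110100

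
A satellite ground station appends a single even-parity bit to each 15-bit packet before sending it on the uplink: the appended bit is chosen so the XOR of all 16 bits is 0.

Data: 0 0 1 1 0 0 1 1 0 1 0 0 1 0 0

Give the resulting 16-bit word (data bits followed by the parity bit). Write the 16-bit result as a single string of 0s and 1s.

0011001101001000

XOR of the 15 data bits: 0⊕0⊕1⊕1⊕0⊕0⊕1⊕1⊕0⊕1⊕0⊕0⊕1⊕0⊕0 = 0
Parity bit = 0 (so all 16 bits XOR to 0).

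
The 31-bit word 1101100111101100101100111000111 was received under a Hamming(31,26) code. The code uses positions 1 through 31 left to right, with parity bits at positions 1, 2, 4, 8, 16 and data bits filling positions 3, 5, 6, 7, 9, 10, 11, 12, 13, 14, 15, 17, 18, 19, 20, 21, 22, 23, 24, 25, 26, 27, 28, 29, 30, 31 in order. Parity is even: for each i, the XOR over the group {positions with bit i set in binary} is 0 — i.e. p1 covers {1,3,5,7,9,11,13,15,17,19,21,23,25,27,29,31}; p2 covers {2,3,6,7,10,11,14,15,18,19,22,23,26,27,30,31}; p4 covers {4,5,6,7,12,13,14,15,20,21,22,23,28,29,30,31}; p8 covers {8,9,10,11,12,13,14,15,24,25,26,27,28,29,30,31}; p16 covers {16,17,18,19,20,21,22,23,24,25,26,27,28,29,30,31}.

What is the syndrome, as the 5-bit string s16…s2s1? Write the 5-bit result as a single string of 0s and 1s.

11101

s1 (pos 1,3,5,7,9,11,13,15,17,19,21,23,25,27,29,31): 1⊕0⊕1⊕0⊕1⊕1⊕1⊕0⊕1⊕1⊕0⊕1⊕1⊕0⊕1⊕1 = 1
s2 (pos 2,3,6,7,10,11,14,15,18,19,22,23,26,27,30,31): 1⊕0⊕0⊕0⊕1⊕1⊕1⊕0⊕0⊕1⊕0⊕1⊕0⊕0⊕1⊕1 = 0
s4 (pos 4,5,6,7,12,13,14,15,20,21,22,23,28,29,30,31): 1⊕1⊕0⊕0⊕0⊕1⊕1⊕0⊕1⊕0⊕0⊕1⊕0⊕1⊕1⊕1 = 1
s8 (pos 8,9,10,11,12,13,14,15,24,25,26,27,28,29,30,31): 1⊕1⊕1⊕1⊕0⊕1⊕1⊕0⊕1⊕1⊕0⊕0⊕0⊕1⊕1⊕1 = 1
s16 (pos 16,17,18,19,20,21,22,23,24,25,26,27,28,29,30,31): 0⊕1⊕0⊕1⊕1⊕0⊕0⊕1⊕1⊕1⊕0⊕0⊕0⊕1⊕1⊕1 = 1
Syndrome s16…s1 = 11101 → error at position 29.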